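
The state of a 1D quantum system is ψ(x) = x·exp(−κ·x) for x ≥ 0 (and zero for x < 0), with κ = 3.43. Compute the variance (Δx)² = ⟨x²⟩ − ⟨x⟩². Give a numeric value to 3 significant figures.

0.0637

Compute ⟨x⟩ and ⟨x²⟩ separately, then (Δx)² = ⟨x²⟩ − ⟨x⟩².
Every integrand reduces to terms xʲ·e^(−2κx) on [0, ∞); use ∫₀^∞ xʲ·e^(−2κx) dx = j!/(2κ)^(j+1).
Normalization: ∫|ψ|² dx = 0.0061952.
⟨x⟩ = 0.43732 and ⟨x²⟩ = 0.25500.
(Δx)² = 0.25500 − (0.43732)² = 0.063749.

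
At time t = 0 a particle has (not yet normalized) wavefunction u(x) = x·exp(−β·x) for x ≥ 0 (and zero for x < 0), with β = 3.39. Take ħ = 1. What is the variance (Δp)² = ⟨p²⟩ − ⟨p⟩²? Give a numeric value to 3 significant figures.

Compute ⟨p⟩ and ⟨p²⟩ separately; (Δp)² = ⟨p²⟩ − ⟨p⟩².
Differentiate x·exp(−β·x) with the product rule; every integrand then reduces to terms xʲ·e^(−2βx) on [0, ∞), with ∫₀^∞ xʲ·e^(−2βx) dx = j!/(2β)^(j+1).
Normalization: ∫|u|² dx = 0.0064171.
⟨p⟩ = 0.0000 and ⟨p²⟩ = 11.492.
(Δp)² = 11.492 − (0.0000)² = 11.492.

11.5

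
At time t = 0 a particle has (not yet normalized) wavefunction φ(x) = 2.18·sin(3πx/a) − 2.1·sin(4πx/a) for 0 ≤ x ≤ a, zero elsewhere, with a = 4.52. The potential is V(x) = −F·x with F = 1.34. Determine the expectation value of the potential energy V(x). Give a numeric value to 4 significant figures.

-4.230

⟨V⟩ = ∫ V(x)·|φ|² dx / ∫|φ|² dx.
On 0 ≤ x ≤ a (j ≠ l): ∫sin²(jπx/a) dx = a/2, ∫sin(jπx/a)·sin(lπx/a) dx = 0; diagonal moments ∫x·sin²(jπx/a) dx = a²/4, ∫x²·sin²(jπx/a) dx = a³·(1/6 − 1/(4j²π²)); cross terms ∫x·sin(jπx/a)·sin(lπx/a) dx = 0 for j + l even and −4jla²/(π²(j² − l²)²) for j + l odd, ∫x²·sin(jπx/a)·sin(lπx/a) dx = (−1)^(j+l)·4jla³/(π²(j² − l²)²); higher powers the same way via product-to-sum and parts.
State is unnormalized: ∫|φ|² dx = 20.707, and ∫φ*·V(x)·φ dx = -87.588, so ⟨V⟩ = -87.588 / 20.707.
⟨V⟩ = -4.2299.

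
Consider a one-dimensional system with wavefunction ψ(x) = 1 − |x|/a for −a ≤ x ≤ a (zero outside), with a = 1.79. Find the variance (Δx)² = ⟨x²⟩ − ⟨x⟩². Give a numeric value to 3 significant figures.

Compute ⟨x⟩ and ⟨x²⟩ separately, then (Δx)² = ⟨x²⟩ − ⟨x⟩².
ψ is even, so ∫ over [−a, a] = 2∫₀ᵃ with ψ = 1 − x/a there: ∫₀ᵃ (1 − x/a)² dx = a/3, ∫₀ᵃ x²(1 − x/a)² dx = a³/30, ∫₀ᵃ x⁴(1 − x/a)² dx = a⁵/105.
Normalization: ∫|ψ|² dx = 1.1933.
⟨x⟩ = 0.0000 and ⟨x²⟩ = 0.32041.
(Δx)² = 0.32041 − (0.0000)² = 0.32041.

0.320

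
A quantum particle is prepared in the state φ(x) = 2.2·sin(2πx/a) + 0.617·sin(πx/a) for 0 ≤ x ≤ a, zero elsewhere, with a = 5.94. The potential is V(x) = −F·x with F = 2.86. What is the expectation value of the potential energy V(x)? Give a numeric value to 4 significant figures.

-6.903

⟨V⟩ = ∫ V(x)·|φ|² dx / ∫|φ|² dx.
On 0 ≤ x ≤ a (j ≠ l): ∫sin²(jπx/a) dx = a/2, ∫sin(jπx/a)·sin(lπx/a) dx = 0; diagonal moments ∫x·sin²(jπx/a) dx = a²/4, ∫x²·sin²(jπx/a) dx = a³·(1/6 − 1/(4j²π²)); cross terms ∫x·sin(jπx/a)·sin(lπx/a) dx = 0 for j + l even and −4jla²/(π²(j² − l²)²) for j + l odd, ∫x²·sin(jπx/a)·sin(lπx/a) dx = (−1)^(j+l)·4jla³/(π²(j² − l²)²); higher powers the same way via product-to-sum and parts.
State is unnormalized: ∫|φ|² dx = 15.505, and ∫φ*·V(x)·φ dx = -107.03, so ⟨V⟩ = -107.03 / 15.505.
⟨V⟩ = -6.9029.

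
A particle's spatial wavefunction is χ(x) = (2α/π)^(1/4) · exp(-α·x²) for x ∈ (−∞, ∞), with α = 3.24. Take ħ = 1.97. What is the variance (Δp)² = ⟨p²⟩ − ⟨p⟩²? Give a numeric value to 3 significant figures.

12.6

Compute ⟨p⟩ and ⟨p²⟩ separately; (Δp)² = ⟨p²⟩ − ⟨p⟩².
Gaussian moments: ∫x^(2j)·e^(−2αx²) dx = (2j−1)!!/(4α)^j · √(π/(2α)), odd powers integrate to 0; here √(π/(2α)) = 0.69629. Derivatives: d/dx e^(−αx²) = −2αx·e^(−αx²), d²/dx² e^(−αx²) = (4α²x² − 2α)·e^(−αx²).
⟨p⟩ = 0.0000 and ⟨p²⟩ = 12.574.
(Δp)² = 12.574 − (0.0000)² = 12.574.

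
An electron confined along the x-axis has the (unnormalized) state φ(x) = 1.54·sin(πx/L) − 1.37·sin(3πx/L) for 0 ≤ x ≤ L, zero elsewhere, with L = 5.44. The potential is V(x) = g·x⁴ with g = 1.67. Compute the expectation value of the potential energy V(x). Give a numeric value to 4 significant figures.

125.8

⟨V⟩ = ∫ V(x)·|φ|² dx / ∫|φ|² dx.
On 0 ≤ x ≤ L (j ≠ l): ∫sin²(jπx/L) dx = L/2, ∫sin(jπx/L)·sin(lπx/L) dx = 0; diagonal moments ∫x·sin²(jπx/L) dx = L²/4, ∫x²·sin²(jπx/L) dx = L³·(1/6 − 1/(4j²π²)); cross terms ∫x·sin(jπx/L)·sin(lπx/L) dx = 0 for j + l even and −4jlL²/(π²(j² − l²)²) for j + l odd, ∫x²·sin(jπx/L)·sin(lπx/L) dx = (−1)^(j+l)·4jlL³/(π²(j² − l²)²); higher powers the same way via product-to-sum and parts.
State is unnormalized: ∫|φ|² dx = 11.556, and ∫φ*·V(x)·φ dx = 1453.7, so ⟨V⟩ = 1453.7 / 11.556.
⟨V⟩ = 125.80.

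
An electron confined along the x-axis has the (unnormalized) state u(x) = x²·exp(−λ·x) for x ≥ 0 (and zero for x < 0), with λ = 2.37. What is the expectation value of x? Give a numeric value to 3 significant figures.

⟨x⟩ = ∫ x·|u|² dx / ∫|u|² dx (integrals over the domain).
Every integrand reduces to terms xʲ·e^(−2λx) on [0, ∞); use ∫₀^∞ xʲ·e^(−2λx) dx = j!/(2λ)^(j+1).
State is unnormalized: ∫|u|² dx = 0.010030, and ∫u*·x·u dx = 0.010581, so ⟨x⟩ = 0.010581 / 0.010030.
⟨x⟩ = 1.0549.

1.05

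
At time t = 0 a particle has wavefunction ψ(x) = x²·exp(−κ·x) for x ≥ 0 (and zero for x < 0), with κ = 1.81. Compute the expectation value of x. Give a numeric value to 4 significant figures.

1.381

⟨x⟩ = ∫ x·|ψ|² dx / ∫|ψ|² dx (integrals over the domain).
Every integrand reduces to terms xʲ·e^(−2κx) on [0, ∞); use ∫₀^∞ xʲ·e^(−2κx) dx = j!/(2κ)^(j+1).
State is unnormalized: ∫|ψ|² dx = 0.038607, and ∫ψ*·x·ψ dx = 0.053325, so ⟨x⟩ = 0.053325 / 0.038607.
⟨x⟩ = 1.3812.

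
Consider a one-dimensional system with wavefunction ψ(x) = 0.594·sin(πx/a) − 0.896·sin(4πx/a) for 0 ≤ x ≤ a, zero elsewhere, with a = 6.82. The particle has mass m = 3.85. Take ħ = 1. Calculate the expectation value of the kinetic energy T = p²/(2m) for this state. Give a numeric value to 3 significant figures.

0.315

T = −(ħ²/2m) d²/dx², so ⟨T⟩ = −(ħ²/2m) ∫ ψ*·ψ'' dx / ∫|ψ|² dx; with m = 3.85.
d²/dx² sin(jπx/a) = −(jπ/a)²·sin(jπx/a); on 0 ≤ x ≤ a, ∫sin²(jπx/a) dx = a/2 and ∫sin(jπx/a)·sin(lπx/a) dx = 0 for j ≠ l, so only diagonal terms survive in ∫|ψ|² and ∫ψ·ψ″; ∫ψ·ψ′ dx = [ψ²/2] between the walls = 0.
State is unnormalized: ∫|ψ|² dx = 3.9408, and ∫ψ*·(−ħ²/2m · ψ'') dx = 1.2402, so ⟨T⟩ = 1.2402 / 3.9408.
⟨T⟩ = 0.31472.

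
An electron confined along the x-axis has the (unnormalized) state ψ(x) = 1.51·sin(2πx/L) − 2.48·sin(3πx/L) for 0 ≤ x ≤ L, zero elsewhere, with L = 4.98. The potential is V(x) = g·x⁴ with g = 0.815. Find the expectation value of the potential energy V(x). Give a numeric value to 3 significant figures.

157.

⟨V⟩ = ∫ V(x)·|ψ|² dx / ∫|ψ|² dx.
On 0 ≤ x ≤ L (j ≠ l): ∫sin²(jπx/L) dx = L/2, ∫sin(jπx/L)·sin(lπx/L) dx = 0; diagonal moments ∫x·sin²(jπx/L) dx = L²/4, ∫x²·sin²(jπx/L) dx = L³·(1/6 − 1/(4j²π²)); cross terms ∫x·sin(jπx/L)·sin(lπx/L) dx = 0 for j + l even and −4jlL²/(π²(j² − l²)²) for j + l odd, ∫x²·sin(jπx/L)·sin(lπx/L) dx = (−1)^(j+l)·4jlL³/(π²(j² − l²)²); higher powers the same way via product-to-sum and parts.
State is unnormalized: ∫|ψ|² dx = 20.992, and ∫ψ*·V(x)·ψ dx = 3287.8, so ⟨V⟩ = 3287.8 / 20.992.
⟨V⟩ = 156.62.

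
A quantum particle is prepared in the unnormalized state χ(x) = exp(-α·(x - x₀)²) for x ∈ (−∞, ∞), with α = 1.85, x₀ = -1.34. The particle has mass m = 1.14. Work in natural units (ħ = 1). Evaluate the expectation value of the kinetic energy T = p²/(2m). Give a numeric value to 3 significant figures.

T = −(ħ²/2m) d²/dx², so ⟨T⟩ = −(ħ²/2m) ∫ χ*·χ'' dx / ∫|χ|² dx; with m = 1.14.
Gaussian moments (u = x − x₀): ∫u^(2j)·e^(−2αu²) du = (2j−1)!!/(4α)^j · √(π/(2α)), odd powers integrate to 0; here √(π/(2α)) = 0.92145. Derivatives: d/dx e^(−αu²) = −2αu·e^(−αu²), d²/dx² e^(−αu²) = (4α²u² − 2α)·e^(−αu²).
State is unnormalized: ∫|χ|² dx = 0.92145, and ∫χ*·(−ħ²/2m · χ'') dx = 0.74767, so ⟨T⟩ = 0.74767 / 0.92145.
⟨T⟩ = 0.81140.

0.811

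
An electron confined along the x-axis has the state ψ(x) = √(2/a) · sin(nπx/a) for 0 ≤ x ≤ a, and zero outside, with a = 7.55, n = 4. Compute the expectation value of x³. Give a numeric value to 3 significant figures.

⟨x³⟩ = ∫ x³·|ψ|² dx (integrals over the domain).
With sin²θ = (1 − cos2θ)/2 on 0 ≤ x ≤ a: ∫sin²(nπx/a) dx = a/2, ∫x·sin²(nπx/a) dx = a²/4, ∫x²·sin²(nπx/a) dx = a³·(1/6 − 1/(4n²π²)); higher powers xᵏ the same way, integrating xᵏ·cos(2nπx/a) by parts.
⟨x³⟩ = 105.55.

106.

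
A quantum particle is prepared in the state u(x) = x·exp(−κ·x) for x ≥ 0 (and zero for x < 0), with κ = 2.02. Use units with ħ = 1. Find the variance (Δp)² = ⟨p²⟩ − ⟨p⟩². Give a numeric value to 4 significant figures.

Compute ⟨p⟩ and ⟨p²⟩ separately; (Δp)² = ⟨p²⟩ − ⟨p⟩².
Differentiate x·exp(−κ·x) with the product rule; every integrand then reduces to terms xʲ·e^(−2κx) on [0, ∞), with ∫₀^∞ xʲ·e^(−2κx) dx = j!/(2κ)^(j+1).
Normalization: ∫|u|² dx = 0.030331.
⟨p⟩ = 0.0000 and ⟨p²⟩ = 4.0804.
(Δp)² = 4.0804 − (0.0000)² = 4.0804.

4.080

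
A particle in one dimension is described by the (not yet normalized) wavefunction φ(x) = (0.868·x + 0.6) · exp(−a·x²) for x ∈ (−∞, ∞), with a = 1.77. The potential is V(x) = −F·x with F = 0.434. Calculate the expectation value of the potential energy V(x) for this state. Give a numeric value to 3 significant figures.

-0.137

⟨V⟩ = ∫ V(x)·|φ|² dx / ∫|φ|² dx.
Expand each integrand as polynomial × e^(−2ax²) and use ∫x^(2j)·e^(−2ax²) dx = (2j−1)!!/(4a)^j · √(π/(2a)), odd powers → 0; here √(π/(2a)) = 0.94205.
State is unnormalized: ∫|φ|² dx = 0.43939, and ∫φ*·V(x)·φ dx = -0.060149, so ⟨V⟩ = -0.060149 / 0.43939.
⟨V⟩ = -0.13689.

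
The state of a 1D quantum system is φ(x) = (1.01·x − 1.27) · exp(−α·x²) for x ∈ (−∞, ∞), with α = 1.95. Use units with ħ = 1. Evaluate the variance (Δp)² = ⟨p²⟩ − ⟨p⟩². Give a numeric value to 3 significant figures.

Compute ⟨p⟩ and ⟨p²⟩ separately; (Δp)² = ⟨p²⟩ − ⟨p⟩².
Expand each integrand as polynomial × e^(−2αx²) and use ∫x^(2j)·e^(−2αx²) dx = (2j−1)!!/(4α)^j · √(π/(2α)), odd powers → 0; here √(π/(2α)) = 0.89752. Differentiate with the product rule, d/dx e^(−αx²) = −2αx·e^(−αx²).
Normalization: ∫|φ|² dx = 1.5650.
⟨p⟩ = 0.0000 and ⟨p²⟩ = 2.2425.
(Δp)² = 2.2425 − (0.0000)² = 2.2425.

2.24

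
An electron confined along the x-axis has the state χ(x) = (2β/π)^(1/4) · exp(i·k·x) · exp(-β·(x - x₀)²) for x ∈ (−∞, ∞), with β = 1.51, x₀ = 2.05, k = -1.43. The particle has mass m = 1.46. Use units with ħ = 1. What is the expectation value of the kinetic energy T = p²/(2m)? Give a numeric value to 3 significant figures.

T = −(ħ²/2m) d²/dx², so ⟨T⟩ = −(ħ²/2m) ∫ χ*·χ'' dx; with m = 1.46.
Gaussian moments (u = x − x₀): ∫u^(2j)·e^(−2βu²) du = (2j−1)!!/(4β)^j · √(π/(2β)), odd powers integrate to 0; here √(π/(2β)) = 1.0199. Derivatives: χ′ = (ik − 2βu)·χ, χ″ = ((ik − 2βu)² − 2β)·χ; the odd-in-u pieces drop out.
⟨T⟩ = 1.2174.

1.22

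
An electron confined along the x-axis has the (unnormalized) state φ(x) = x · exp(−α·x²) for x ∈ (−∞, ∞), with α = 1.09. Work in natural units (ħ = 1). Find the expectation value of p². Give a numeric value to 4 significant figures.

3.270

p² φ = −ħ² d²φ/dx²; ⟨p²⟩ = −ħ² ∫ φ*·φ'' dx / ∫|φ|² dx.
Expand each integrand as polynomial × e^(−2αx²) and use ∫x^(2j)·e^(−2αx²) dx = (2j−1)!!/(4α)^j · √(π/(2α)), odd powers → 0; here √(π/(2α)) = 1.2005. Differentiate with the product rule, d/dx e^(−αx²) = −2αx·e^(−αx²).
State is unnormalized: ∫|φ|² dx = 0.27533, and ∫φ*·(−ħ² φ'') dx = 0.90034, so ⟨p²⟩ = 0.90034 / 0.27533.
⟨p²⟩ = 3.2700.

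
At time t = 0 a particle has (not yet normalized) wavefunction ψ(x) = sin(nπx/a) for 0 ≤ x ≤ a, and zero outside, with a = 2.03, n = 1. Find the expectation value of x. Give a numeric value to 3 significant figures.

1.02

⟨x⟩ = ∫ x·|ψ|² dx / ∫|ψ|² dx (integrals over the domain).
With sin²θ = (1 − cos2θ)/2 on 0 ≤ x ≤ a: ∫sin²(nπx/a) dx = a/2, ∫x·sin²(nπx/a) dx = a²/4, ∫x²·sin²(nπx/a) dx = a³·(1/6 − 1/(4n²π²)); higher powers xᵏ the same way, integrating xᵏ·cos(2nπx/a) by parts.
State is unnormalized: ∫|ψ|² dx = 1.0150, and ∫ψ*·x·ψ dx = 1.0302, so ⟨x⟩ = 1.0302 / 1.0150.
⟨x⟩ = 1.0150.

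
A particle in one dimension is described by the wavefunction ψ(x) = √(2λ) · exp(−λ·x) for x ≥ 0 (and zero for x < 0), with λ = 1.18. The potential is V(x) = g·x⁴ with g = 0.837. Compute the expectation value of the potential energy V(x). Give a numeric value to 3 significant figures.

0.648

⟨V⟩ = ∫ V(x)·|ψ|² dx.
Every integrand reduces to terms xʲ·e^(−2λx) on [0, ∞); use ∫₀^∞ xʲ·e^(−2λx) dx = j!/(2λ)^(j+1).
⟨V⟩ = 0.64757.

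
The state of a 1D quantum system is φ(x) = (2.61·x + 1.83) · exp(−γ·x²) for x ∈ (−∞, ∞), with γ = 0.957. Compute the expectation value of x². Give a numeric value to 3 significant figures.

⟨x²⟩ = ∫ x²·|φ|² dx / ∫|φ|² dx (integrals over the domain).
Expand each integrand as polynomial × e^(−2γx²) and use ∫x^(2j)·e^(−2γx²) dx = (2j−1)!!/(4γ)^j · √(π/(2γ)), odd powers → 0; here √(π/(2γ)) = 1.2812.
State is unnormalized: ∫|φ|² dx = 6.5704, and ∫φ*·x²·φ dx = 2.9076, so ⟨x²⟩ = 2.9076 / 6.5704.
⟨x²⟩ = 0.44253.

0.443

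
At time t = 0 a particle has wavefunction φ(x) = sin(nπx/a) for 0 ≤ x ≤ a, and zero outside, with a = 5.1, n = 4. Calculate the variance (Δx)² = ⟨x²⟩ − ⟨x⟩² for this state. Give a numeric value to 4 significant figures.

Compute ⟨x⟩ and ⟨x²⟩ separately, then (Δx)² = ⟨x²⟩ − ⟨x⟩².
With sin²θ = (1 − cos2θ)/2 on 0 ≤ x ≤ a: ∫sin²(nπx/a) dx = a/2, ∫x·sin²(nπx/a) dx = a²/4, ∫x²·sin²(nπx/a) dx = a³·(1/6 − 1/(4n²π²)); higher powers xᵏ the same way, integrating xᵏ·cos(2nπx/a) by parts.
Normalization: ∫|φ|² dx = 2.5500.
⟨x⟩ = 2.5500 and ⟨x²⟩ = 8.5876.
(Δx)² = 8.5876 − (2.5500)² = 2.0851.

2.085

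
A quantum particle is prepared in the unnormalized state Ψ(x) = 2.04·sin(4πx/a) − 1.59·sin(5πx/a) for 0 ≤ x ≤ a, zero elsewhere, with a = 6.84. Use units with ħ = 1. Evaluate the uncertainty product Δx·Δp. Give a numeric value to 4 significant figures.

Δx = √(⟨x²⟩−⟨x⟩²), Δp = √(⟨p²⟩−⟨p⟩²).
On 0 ≤ x ≤ a (j ≠ l): ∫sin²(jπx/a) dx = a/2, ∫sin(jπx/a)·sin(lπx/a) dx = 0; diagonal moments ∫x·sin²(jπx/a) dx = a²/4, ∫x²·sin²(jπx/a) dx = a³·(1/6 − 1/(4j²π²)); cross terms ∫x·sin(jπx/a)·sin(lπx/a) dx = 0 for j + l even and −4jla²/(π²(j² − l²)²) for j + l odd, ∫x²·sin(jπx/a)·sin(lπx/a) dx = (−1)^(j+l)·4jla³/(π²(j² − l²)²); higher powers the same way via product-to-sum and parts. d²/dx² sin(jπx/a) = −(jπ/a)²·sin(jπx/a); on 0 ≤ x ≤ a, ∫sin²(jπx/a) dx = a/2 and ∫sin(jπx/a)·sin(lπx/a) dx = 0 for j ≠ l, so only diagonal terms survive in ∫|Ψ|² and ∫Ψ·Ψ″; ∫Ψ·Ψ′ dx = [Ψ²/2] between the walls = 0.
Normalization: ∫|Ψ|² dx = 22.879.
⟨x⟩ = 4.7475, ⟨x²⟩ = 24.547 ⇒ Δx = 1.4172.
⟨p⟩ = 0.0000, ⟨p²⟩ = 4.0928 ⇒ Δp = 2.0231.
Δx·Δp = 2.8671.

2.867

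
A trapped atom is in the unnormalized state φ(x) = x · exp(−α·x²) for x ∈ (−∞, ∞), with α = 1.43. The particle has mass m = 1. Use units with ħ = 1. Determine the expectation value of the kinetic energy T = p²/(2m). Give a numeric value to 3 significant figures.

2.15

T = −(ħ²/2m) d²/dx², so ⟨T⟩ = −(ħ²/2m) ∫ φ*·φ'' dx / ∫|φ|² dx; with m = 1.
Expand each integrand as polynomial × e^(−2αx²) and use ∫x^(2j)·e^(−2αx²) dx = (2j−1)!!/(4α)^j · √(π/(2α)), odd powers → 0; here √(π/(2α)) = 1.0481. Differentiate with the product rule, d/dx e^(−αx²) = −2αx·e^(−αx²).
State is unnormalized: ∫|φ|² dx = 0.18323, and ∫φ*·(−ħ²/2m · φ'') dx = 0.39303, so ⟨T⟩ = 0.39303 / 0.18323.
⟨T⟩ = 2.1450.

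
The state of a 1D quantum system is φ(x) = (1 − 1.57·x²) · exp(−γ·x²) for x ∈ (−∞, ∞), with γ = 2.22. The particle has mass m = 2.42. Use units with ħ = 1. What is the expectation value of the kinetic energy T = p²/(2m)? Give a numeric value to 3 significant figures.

T = −(ħ²/2m) d²/dx², so ⟨T⟩ = −(ħ²/2m) ∫ φ*·φ'' dx / ∫|φ|² dx; with m = 2.42.
Expand each integrand as polynomial × e^(−2γx²) and use ∫x^(2j)·e^(−2γx²) dx = (2j−1)!!/(4γ)^j · √(π/(2γ)), odd powers → 0; here √(π/(2γ)) = 0.84117. Differentiate with the product rule, d/dx e^(−γx²) = −2γx·e^(−γx²).
State is unnormalized: ∫|φ|² dx = 0.62261, and ∫φ*·(−ħ²/2m · φ'') dx = 0.60668, so ⟨T⟩ = 0.60668 / 0.62261.
⟨T⟩ = 0.97441.

0.974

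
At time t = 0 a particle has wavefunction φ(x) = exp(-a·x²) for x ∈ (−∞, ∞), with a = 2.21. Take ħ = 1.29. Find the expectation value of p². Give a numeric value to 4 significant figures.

3.678

p² φ = −ħ² d²φ/dx²; ⟨p²⟩ = −ħ² ∫ φ*·φ'' dx / ∫|φ|² dx.
Gaussian moments: ∫x^(2j)·e^(−2ax²) dx = (2j−1)!!/(4a)^j · √(π/(2a)), odd powers integrate to 0; here √(π/(2a)) = 0.84307. Derivatives: d/dx e^(−ax²) = −2ax·e^(−ax²), d²/dx² e^(−ax²) = (4a²x² − 2a)·e^(−ax²).
State is unnormalized: ∫|φ|² dx = 0.84307, and ∫φ*·(−ħ² φ'') dx = 3.1005, so ⟨p²⟩ = 3.1005 / 0.84307.
⟨p²⟩ = 3.6777.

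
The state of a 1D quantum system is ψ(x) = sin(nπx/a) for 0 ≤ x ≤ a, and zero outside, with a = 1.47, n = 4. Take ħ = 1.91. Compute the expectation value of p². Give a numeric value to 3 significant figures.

267.

p² ψ = −ħ² d²ψ/dx²; ⟨p²⟩ = −ħ² ∫ ψ*·ψ'' dx / ∫|ψ|² dx.
d/dx sin(nπx/a) = (nπ/a)·cos(nπx/a) and d²/dx² sin(nπx/a) = −(nπ/a)²·sin(nπx/a); on 0 ≤ x ≤ a, ∫sin²(nπx/a) dx = a/2 and ∫sin(nπx/a)·cos(nπx/a) dx = 0.
State is unnormalized: ∫|ψ|² dx = 0.73500, and ∫ψ*·(−ħ² ψ'') dx = 195.95, so ⟨p²⟩ = 195.95 / 0.73500.
⟨p²⟩ = 266.59.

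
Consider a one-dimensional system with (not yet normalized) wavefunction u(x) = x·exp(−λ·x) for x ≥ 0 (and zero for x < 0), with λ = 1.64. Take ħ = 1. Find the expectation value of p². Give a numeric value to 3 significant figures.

2.69

p² u = −ħ² d²u/dx²; ⟨p²⟩ = −ħ² ∫ u*·u'' dx / ∫|u|² dx.
Differentiate x·exp(−λ·x) with the product rule; every integrand then reduces to terms xʲ·e^(−2λx) on [0, ∞), with ∫₀^∞ xʲ·e^(−2λx) dx = j!/(2λ)^(j+1).
State is unnormalized: ∫|u|² dx = 0.056677, and ∫u*·(−ħ² u'') dx = 0.15244, so ⟨p²⟩ = 0.15244 / 0.056677.
⟨p²⟩ = 2.6896.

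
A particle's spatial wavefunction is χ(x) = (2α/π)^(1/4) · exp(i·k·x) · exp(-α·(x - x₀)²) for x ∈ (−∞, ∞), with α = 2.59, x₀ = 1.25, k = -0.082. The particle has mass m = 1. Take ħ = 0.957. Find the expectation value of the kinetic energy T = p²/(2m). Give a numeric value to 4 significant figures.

T = −(ħ²/2m) d²/dx², so ⟨T⟩ = −(ħ²/2m) ∫ χ*·χ'' dx; with m = 1.
Gaussian moments (u = x − x₀): ∫u^(2j)·e^(−2αu²) du = (2j−1)!!/(4α)^j · √(π/(2α)), odd powers integrate to 0; here √(π/(2α)) = 0.77877. Derivatives: χ′ = (ik − 2αu)·χ, χ″ = ((ik − 2αu)² − 2α)·χ; the odd-in-u pieces drop out.
⟨T⟩ = 1.1891.

1.189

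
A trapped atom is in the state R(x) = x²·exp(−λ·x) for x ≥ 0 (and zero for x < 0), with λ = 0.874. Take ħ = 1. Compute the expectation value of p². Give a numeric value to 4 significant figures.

0.2546

p² R = −ħ² d²R/dx²; ⟨p²⟩ = −ħ² ∫ R*·R'' dx / ∫|R|² dx.
Differentiate x²·exp(−λ·x) with the product rule; every integrand then reduces to terms xʲ·e^(−2λx) on [0, ∞), with ∫₀^∞ xʲ·e^(−2λx) dx = j!/(2λ)^(j+1).
State is unnormalized: ∫|R|² dx = 1.4706, and ∫R*·(−ħ² R'') dx = 0.37446, so ⟨p²⟩ = 0.37446 / 1.4706.
⟨p²⟩ = 0.25463.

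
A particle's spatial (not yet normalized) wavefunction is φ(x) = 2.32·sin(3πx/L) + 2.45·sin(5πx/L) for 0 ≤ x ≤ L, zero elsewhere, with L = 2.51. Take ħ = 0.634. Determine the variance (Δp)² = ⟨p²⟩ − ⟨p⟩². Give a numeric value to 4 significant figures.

Compute ⟨p⟩ and ⟨p²⟩ separately; (Δp)² = ⟨p²⟩ − ⟨p⟩².
d²/dx² sin(jπx/L) = −(jπ/L)²·sin(jπx/L); on 0 ≤ x ≤ L, ∫sin²(jπx/L) dx = L/2 and ∫sin(jπx/L)·sin(lπx/L) dx = 0 for j ≠ l, so only diagonal terms survive in ∫|φ|² and ∫φ·φ″; ∫φ·φ′ dx = [φ²/2] between the walls = 0.
Normalization: ∫|φ|² dx = 14.288.
⟨p⟩ = 0.0000 and ⟨p²⟩ = 10.979.
(Δp)² = 10.979 − (0.0000)² = 10.979.

10.98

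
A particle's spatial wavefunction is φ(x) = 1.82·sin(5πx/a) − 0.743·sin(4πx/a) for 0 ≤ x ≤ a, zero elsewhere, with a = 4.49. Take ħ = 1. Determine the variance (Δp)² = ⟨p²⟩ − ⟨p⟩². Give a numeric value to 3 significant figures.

Compute ⟨p⟩ and ⟨p²⟩ separately; (Δp)² = ⟨p²⟩ − ⟨p⟩².
d²/dx² sin(jπx/a) = −(jπ/a)²·sin(jπx/a); on 0 ≤ x ≤ a, ∫sin²(jπx/a) dx = a/2 and ∫sin(jπx/a)·sin(lπx/a) dx = 0 for j ≠ l, so only diagonal terms survive in ∫|φ|² and ∫φ·φ″; ∫φ·φ′ dx = [φ²/2] between the walls = 0.
Normalization: ∫|φ|² dx = 8.6757.
⟨p⟩ = 0.0000 and ⟨p²⟩ = 11.610.
(Δp)² = 11.610 − (0.0000)² = 11.610.

11.6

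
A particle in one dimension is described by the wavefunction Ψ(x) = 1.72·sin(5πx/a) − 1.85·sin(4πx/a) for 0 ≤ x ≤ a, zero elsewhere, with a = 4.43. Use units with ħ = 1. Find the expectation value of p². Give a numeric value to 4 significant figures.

10.15

p² Ψ = −ħ² d²Ψ/dx²; ⟨p²⟩ = −ħ² ∫ Ψ*·Ψ'' dx / ∫|Ψ|² dx.
d²/dx² sin(jπx/a) = −(jπ/a)²·sin(jπx/a); on 0 ≤ x ≤ a, ∫sin²(jπx/a) dx = a/2 and ∫sin(jπx/a)·sin(lπx/a) dx = 0 for j ≠ l, so only diagonal terms survive in ∫|Ψ|² and ∫Ψ·Ψ″; ∫Ψ·Ψ′ dx = [Ψ²/2] between the walls = 0.
State is unnormalized: ∫|Ψ|² dx = 14.134, and ∫Ψ*·(−ħ² Ψ'') dx = 143.39, so ⟨p²⟩ = 143.39 / 14.134.
⟨p²⟩ = 10.145.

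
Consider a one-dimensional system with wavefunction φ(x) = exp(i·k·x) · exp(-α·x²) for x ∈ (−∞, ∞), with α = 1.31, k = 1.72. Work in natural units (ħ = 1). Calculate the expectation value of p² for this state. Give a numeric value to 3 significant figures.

p² φ = −ħ² d²φ/dx²; ⟨p²⟩ = −ħ² ∫ φ*·φ'' dx / ∫|φ|² dx.
Gaussian moments: ∫x^(2j)·e^(−2αx²) dx = (2j−1)!!/(4α)^j · √(π/(2α)), odd powers integrate to 0; here √(π/(2α)) = 1.0950. Derivatives: φ′ = (ik − 2αx)·φ, φ″ = ((ik − 2αx)² − 2α)·φ; the odd-in-x pieces drop out.
State is unnormalized: ∫|φ|² dx = 1.0950, and ∫φ*·(−ħ² φ'') dx = 4.6740, so ⟨p²⟩ = 4.6740 / 1.0950.
⟨p²⟩ = 4.2684.

4.27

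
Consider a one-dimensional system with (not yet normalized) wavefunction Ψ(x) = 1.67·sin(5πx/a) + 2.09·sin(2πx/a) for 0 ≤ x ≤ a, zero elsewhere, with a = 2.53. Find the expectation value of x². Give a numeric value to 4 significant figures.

1.964

⟨x²⟩ = ∫ x²·|Ψ|² dx / ∫|Ψ|² dx (integrals over the domain).
On 0 ≤ x ≤ a (j ≠ l): ∫sin²(jπx/a) dx = a/2, ∫sin(jπx/a)·sin(lπx/a) dx = 0; diagonal moments ∫x·sin²(jπx/a) dx = a²/4, ∫x²·sin²(jπx/a) dx = a³·(1/6 − 1/(4j²π²)); cross terms ∫x·sin(jπx/a)·sin(lπx/a) dx = 0 for j + l even and −4jla²/(π²(j² − l²)²) for j + l odd, ∫x²·sin(jπx/a)·sin(lπx/a) dx = (−1)^(j+l)·4jla³/(π²(j² − l²)²); higher powers the same way via product-to-sum and parts.
State is unnormalized: ∫|Ψ|² dx = 9.0536, and ∫Ψ*·x²·Ψ dx = 17.784, so ⟨x²⟩ = 17.784 / 9.0536.
⟨x²⟩ = 1.9644.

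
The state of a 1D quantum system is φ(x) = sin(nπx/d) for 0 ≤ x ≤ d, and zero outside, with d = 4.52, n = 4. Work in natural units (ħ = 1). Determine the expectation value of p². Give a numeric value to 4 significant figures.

7.729

p² φ = −ħ² d²φ/dx²; ⟨p²⟩ = −ħ² ∫ φ*·φ'' dx / ∫|φ|² dx.
d/dx sin(nπx/d) = (nπ/d)·cos(nπx/d) and d²/dx² sin(nπx/d) = −(nπ/d)²·sin(nπx/d); on 0 ≤ x ≤ d, ∫sin²(nπx/d) dx = d/2 and ∫sin(nπx/d)·cos(nπx/d) dx = 0.
State is unnormalized: ∫|φ|² dx = 2.2600, and ∫φ*·(−ħ² φ'') dx = 17.468, so ⟨p²⟩ = 17.468 / 2.2600.
⟨p²⟩ = 7.7293.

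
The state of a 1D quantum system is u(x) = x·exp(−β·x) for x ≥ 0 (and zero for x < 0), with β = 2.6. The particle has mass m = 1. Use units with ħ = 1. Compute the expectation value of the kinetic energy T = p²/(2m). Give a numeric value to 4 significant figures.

T = −(ħ²/2m) d²/dx², so ⟨T⟩ = −(ħ²/2m) ∫ u*·u'' dx / ∫|u|² dx; with m = 1.
Differentiate x·exp(−β·x) with the product rule; every integrand then reduces to terms xʲ·e^(−2βx) on [0, ∞), with ∫₀^∞ xʲ·e^(−2βx) dx = j!/(2β)^(j+1).
State is unnormalized: ∫|u|² dx = 0.014224, and ∫u*·(−ħ²/2m · u'') dx = 0.048077, so ⟨T⟩ = 0.048077 / 0.014224.
⟨T⟩ = 3.3800.

3.380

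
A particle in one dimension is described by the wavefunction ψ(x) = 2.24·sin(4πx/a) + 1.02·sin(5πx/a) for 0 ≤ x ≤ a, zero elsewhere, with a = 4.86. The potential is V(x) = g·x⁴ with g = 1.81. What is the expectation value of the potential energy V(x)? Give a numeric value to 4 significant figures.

⟨V⟩ = ∫ V(x)·|ψ|² dx / ∫|ψ|² dx.
On 0 ≤ x ≤ a (j ≠ l): ∫sin²(jπx/a) dx = a/2, ∫sin(jπx/a)·sin(lπx/a) dx = 0; diagonal moments ∫x·sin²(jπx/a) dx = a²/4, ∫x²·sin²(jπx/a) dx = a³·(1/6 − 1/(4j²π²)); cross terms ∫x·sin(jπx/a)·sin(lπx/a) dx = 0 for j + l even and −4jla²/(π²(j² − l²)²) for j + l odd, ∫x²·sin(jπx/a)·sin(lπx/a) dx = (−1)^(j+l)·4jla³/(π²(j² − l²)²); higher powers the same way via product-to-sum and parts.
State is unnormalized: ∫|ψ|² dx = 14.721, and ∫ψ*·V(x)·ψ dx = 1159.4, so ⟨V⟩ = 1159.4 / 14.721.
⟨V⟩ = 78.761.

78.76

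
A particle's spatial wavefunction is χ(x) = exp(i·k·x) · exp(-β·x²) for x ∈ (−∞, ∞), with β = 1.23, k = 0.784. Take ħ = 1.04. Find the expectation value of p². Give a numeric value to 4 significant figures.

1.995

p² χ = −ħ² d²χ/dx²; ⟨p²⟩ = −ħ² ∫ χ*·χ'' dx / ∫|χ|² dx.
Gaussian moments: ∫x^(2j)·e^(−2βx²) dx = (2j−1)!!/(4β)^j · √(π/(2β)), odd powers integrate to 0; here √(π/(2β)) = 1.1301. Derivatives: χ′ = (ik − 2βx)·χ, χ″ = ((ik − 2βx)² − 2β)·χ; the odd-in-x pieces drop out.
State is unnormalized: ∫|χ|² dx = 1.1301, and ∫χ*·(−ħ² χ'') dx = 2.2547, so ⟨p²⟩ = 2.2547 / 1.1301.
⟨p²⟩ = 1.9952.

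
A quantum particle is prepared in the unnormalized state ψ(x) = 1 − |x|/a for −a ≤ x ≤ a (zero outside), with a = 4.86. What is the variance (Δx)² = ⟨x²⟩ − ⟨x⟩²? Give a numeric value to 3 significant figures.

2.36

Compute ⟨x⟩ and ⟨x²⟩ separately, then (Δx)² = ⟨x²⟩ − ⟨x⟩².
ψ is even, so ∫ over [−a, a] = 2∫₀ᵃ with ψ = 1 − x/a there: ∫₀ᵃ (1 − x/a)² dx = a/3, ∫₀ᵃ x²(1 − x/a)² dx = a³/30, ∫₀ᵃ x⁴(1 − x/a)² dx = a⁵/105.
Normalization: ∫|ψ|² dx = 3.2400.
⟨x⟩ = 0.0000 and ⟨x²⟩ = 2.3620.
(Δx)² = 2.3620 − (0.0000)² = 2.3620.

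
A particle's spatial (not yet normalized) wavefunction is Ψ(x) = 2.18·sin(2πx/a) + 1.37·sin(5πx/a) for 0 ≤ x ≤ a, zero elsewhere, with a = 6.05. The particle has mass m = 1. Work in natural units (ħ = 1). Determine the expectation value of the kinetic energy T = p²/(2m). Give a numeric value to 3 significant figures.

1.34

T = −(ħ²/2m) d²/dx², so ⟨T⟩ = −(ħ²/2m) ∫ Ψ*·Ψ'' dx / ∫|Ψ|² dx; with m = 1.
d²/dx² sin(jπx/a) = −(jπ/a)²·sin(jπx/a); on 0 ≤ x ≤ a, ∫sin²(jπx/a) dx = a/2 and ∫sin(jπx/a)·sin(lπx/a) dx = 0 for j ≠ l, so only diagonal terms survive in ∫|Ψ|² and ∫Ψ·Ψ″; ∫Ψ·Ψ′ dx = [Ψ²/2] between the walls = 0.
State is unnormalized: ∫|Ψ|² dx = 20.054, and ∫Ψ*·(−ħ²/2m · Ψ'') dx = 26.889, so ⟨T⟩ = 26.889 / 20.054.
⟨T⟩ = 1.3409.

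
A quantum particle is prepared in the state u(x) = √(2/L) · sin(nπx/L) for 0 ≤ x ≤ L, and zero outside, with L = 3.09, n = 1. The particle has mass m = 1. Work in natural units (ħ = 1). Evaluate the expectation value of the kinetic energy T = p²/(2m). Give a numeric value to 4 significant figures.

T = −(ħ²/2m) d²/dx², so ⟨T⟩ = −(ħ²/2m) ∫ u*·u'' dx; with m = 1.
d/dx sin(nπx/L) = (nπ/L)·cos(nπx/L) and d²/dx² sin(nπx/L) = −(nπ/L)²·sin(nπx/L); on 0 ≤ x ≤ L, ∫sin²(nπx/L) dx = L/2 and ∫sin(nπx/L)·cos(nπx/L) dx = 0.
⟨T⟩ = 0.51684.

0.5168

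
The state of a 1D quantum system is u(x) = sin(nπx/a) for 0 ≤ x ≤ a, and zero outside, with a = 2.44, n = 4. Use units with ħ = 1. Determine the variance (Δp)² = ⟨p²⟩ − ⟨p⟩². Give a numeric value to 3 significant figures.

Compute ⟨p⟩ and ⟨p²⟩ separately; (Δp)² = ⟨p²⟩ − ⟨p⟩².
d/dx sin(nπx/a) = (nπ/a)·cos(nπx/a) and d²/dx² sin(nπx/a) = −(nπ/a)²·sin(nπx/a); on 0 ≤ x ≤ a, ∫sin²(nπx/a) dx = a/2 and ∫sin(nπx/a)·cos(nπx/a) dx = 0.
Normalization: ∫|u|² dx = 1.2200.
⟨p⟩ = 0.0000 and ⟨p²⟩ = 26.524.
(Δp)² = 26.524 − (0.0000)² = 26.524.

26.5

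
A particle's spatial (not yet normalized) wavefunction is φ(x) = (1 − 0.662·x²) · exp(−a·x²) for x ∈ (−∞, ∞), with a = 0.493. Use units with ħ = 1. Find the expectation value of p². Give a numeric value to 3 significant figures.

p² φ = −ħ² d²φ/dx²; ⟨p²⟩ = −ħ² ∫ φ*·φ'' dx / ∫|φ|² dx.
Expand each integrand as polynomial × e^(−2ax²) and use ∫x^(2j)·e^(−2ax²) dx = (2j−1)!!/(4a)^j · √(π/(2a)), odd powers → 0; here √(π/(2a)) = 1.7850. Differentiate with the product rule, d/dx e^(−ax²) = −2ax·e^(−ax²).
State is unnormalized: ∫|φ|² dx = 1.1900, and ∫φ*·(−ħ² φ'') dx = 2.1650, so ⟨p²⟩ = 2.1650 / 1.1900.
⟨p²⟩ = 1.8193.

1.82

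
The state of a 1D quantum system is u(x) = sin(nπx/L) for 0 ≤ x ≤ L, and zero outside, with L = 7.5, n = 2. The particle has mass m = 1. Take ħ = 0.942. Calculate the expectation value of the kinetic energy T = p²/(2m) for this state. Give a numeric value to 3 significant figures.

0.311

T = −(ħ²/2m) d²/dx², so ⟨T⟩ = −(ħ²/2m) ∫ u*·u'' dx / ∫|u|² dx; with m = 1.
d/dx sin(nπx/L) = (nπ/L)·cos(nπx/L) and d²/dx² sin(nπx/L) = −(nπ/L)²·sin(nπx/L); on 0 ≤ x ≤ L, ∫sin²(nπx/L) dx = L/2 and ∫sin(nπx/L)·cos(nπx/L) dx = 0.
State is unnormalized: ∫|u|² dx = 3.7500, and ∫u*·(−ħ²/2m · u'') dx = 1.1677, so ⟨T⟩ = 1.1677 / 3.7500.
⟨T⟩ = 0.31139.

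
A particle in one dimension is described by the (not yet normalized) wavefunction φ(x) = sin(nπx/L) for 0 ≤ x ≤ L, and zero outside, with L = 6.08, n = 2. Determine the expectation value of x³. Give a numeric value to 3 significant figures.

⟨x³⟩ = ∫ x³·|φ|² dx / ∫|φ|² dx (integrals over the domain).
With sin²θ = (1 − cos2θ)/2 on 0 ≤ x ≤ L: ∫sin²(nπx/L) dx = L/2, ∫x·sin²(nπx/L) dx = L²/4, ∫x²·sin²(nπx/L) dx = L³·(1/6 − 1/(4n²π²)); higher powers xᵏ the same way, integrating xᵏ·cos(2nπx/L) by parts.
State is unnormalized: ∫|φ|² dx = 3.0400, and ∫φ*·x³·φ dx = 157.83, so ⟨x³⟩ = 157.83 / 3.0400.
⟨x³⟩ = 51.919.

51.9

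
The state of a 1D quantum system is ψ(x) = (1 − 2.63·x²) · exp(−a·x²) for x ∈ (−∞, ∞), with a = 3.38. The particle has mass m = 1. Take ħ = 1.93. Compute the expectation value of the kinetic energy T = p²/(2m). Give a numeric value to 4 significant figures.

T = −(ħ²/2m) d²/dx², so ⟨T⟩ = −(ħ²/2m) ∫ ψ*·ψ'' dx / ∫|ψ|² dx; with m = 1.
Expand each integrand as polynomial × e^(−2ax²) and use ∫x^(2j)·e^(−2ax²) dx = (2j−1)!!/(4a)^j · √(π/(2a)), odd powers → 0; here √(π/(2a)) = 0.68171. Differentiate with the product rule, d/dx e^(−ax²) = −2ax·e^(−ax²).
State is unnormalized: ∫|ψ|² dx = 0.49388, and ∫ψ*·(−ħ²/2m · ψ'') dx = 7.0978, so ⟨T⟩ = 7.0978 / 0.49388.
⟨T⟩ = 14.371.

14.37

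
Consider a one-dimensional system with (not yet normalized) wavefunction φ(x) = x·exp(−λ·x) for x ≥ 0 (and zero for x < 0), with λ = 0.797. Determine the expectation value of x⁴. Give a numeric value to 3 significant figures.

55.8

⟨x⁴⟩ = ∫ x⁴·|φ|² dx / ∫|φ|² dx (integrals over the domain).
Every integrand reduces to terms xʲ·e^(−2λx) on [0, ∞); use ∫₀^∞ xʲ·e^(−2λx) dx = j!/(2λ)^(j+1).
State is unnormalized: ∫|φ|² dx = 0.49382, and ∫φ*·x⁴·φ dx = 27.537, so ⟨x⁴⟩ = 27.537 / 0.49382.
⟨x⁴⟩ = 55.763.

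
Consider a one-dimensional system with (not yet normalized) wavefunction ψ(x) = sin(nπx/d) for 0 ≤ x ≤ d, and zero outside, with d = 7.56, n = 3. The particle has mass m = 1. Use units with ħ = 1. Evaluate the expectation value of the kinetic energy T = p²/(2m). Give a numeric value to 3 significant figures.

0.777

T = −(ħ²/2m) d²/dx², so ⟨T⟩ = −(ħ²/2m) ∫ ψ*·ψ'' dx / ∫|ψ|² dx; with m = 1.
d/dx sin(nπx/d) = (nπ/d)·cos(nπx/d) and d²/dx² sin(nπx/d) = −(nπ/d)²·sin(nπx/d); on 0 ≤ x ≤ d, ∫sin²(nπx/d) dx = d/2 and ∫sin(nπx/d)·cos(nπx/d) dx = 0.
State is unnormalized: ∫|ψ|² dx = 3.7800, and ∫ψ*·(−ħ²/2m · ψ'') dx = 2.9374, so ⟨T⟩ = 2.9374 / 3.7800.
⟨T⟩ = 0.77709.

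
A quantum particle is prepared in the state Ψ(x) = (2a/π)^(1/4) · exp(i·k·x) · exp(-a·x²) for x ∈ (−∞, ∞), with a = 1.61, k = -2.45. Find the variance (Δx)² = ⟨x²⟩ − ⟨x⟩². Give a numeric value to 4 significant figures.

Compute ⟨x⟩ and ⟨x²⟩ separately, then (Δx)² = ⟨x²⟩ − ⟨x⟩².
Gaussian moments: ∫x^(2j)·e^(−2ax²) dx = (2j−1)!!/(4a)^j · √(π/(2a)), odd powers integrate to 0; here √(π/(2a)) = 0.98775.
⟨x⟩ = 0.0000 and ⟨x²⟩ = 0.15528.
(Δx)² = 0.15528 − (0.0000)² = 0.15528.

0.1553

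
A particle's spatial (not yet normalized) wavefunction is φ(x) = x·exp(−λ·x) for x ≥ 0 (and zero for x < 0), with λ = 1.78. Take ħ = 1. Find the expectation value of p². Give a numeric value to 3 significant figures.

3.17

p² φ = −ħ² d²φ/dx²; ⟨p²⟩ = −ħ² ∫ φ*·φ'' dx / ∫|φ|² dx.
Differentiate x·exp(−λ·x) with the product rule; every integrand then reduces to terms xʲ·e^(−2λx) on [0, ∞), with ∫₀^∞ xʲ·e^(−2λx) dx = j!/(2λ)^(j+1).
State is unnormalized: ∫|φ|² dx = 0.044328, and ∫φ*·(−ħ² φ'') dx = 0.14045, so ⟨p²⟩ = 0.14045 / 0.044328.
⟨p²⟩ = 3.1684.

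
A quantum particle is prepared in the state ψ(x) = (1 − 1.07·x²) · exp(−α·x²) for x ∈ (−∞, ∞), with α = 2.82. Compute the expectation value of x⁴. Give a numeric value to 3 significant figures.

0.0103

⟨x⁴⟩ = ∫ x⁴·|ψ|² dx / ∫|ψ|² dx (integrals over the domain).
Expand each integrand as polynomial × e^(−2αx²) and use ∫x^(2j)·e^(−2αx²) dx = (2j−1)!!/(4α)^j · √(π/(2α)), odd powers → 0; here √(π/(2α)) = 0.74634.
State is unnormalized: ∫|ψ|² dx = 0.62489, and ∫ψ*·x⁴·ψ dx = 0.0064467, so ⟨x⁴⟩ = 0.0064467 / 0.62489.
⟨x⁴⟩ = 0.010316.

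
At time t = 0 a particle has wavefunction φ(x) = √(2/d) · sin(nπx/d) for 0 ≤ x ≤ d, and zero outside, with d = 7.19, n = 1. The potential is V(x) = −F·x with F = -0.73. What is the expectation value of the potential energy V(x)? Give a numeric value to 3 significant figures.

2.62

⟨V⟩ = ∫ V(x)·|φ|² dx.
With sin²θ = (1 − cos2θ)/2 on 0 ≤ x ≤ d: ∫sin²(nπx/d) dx = d/2, ∫x·sin²(nπx/d) dx = d²/4, ∫x²·sin²(nπx/d) dx = d³·(1/6 − 1/(4n²π²)); higher powers xᵏ the same way, integrating xᵏ·cos(2nπx/d) by parts.
⟨V⟩ = 2.6244.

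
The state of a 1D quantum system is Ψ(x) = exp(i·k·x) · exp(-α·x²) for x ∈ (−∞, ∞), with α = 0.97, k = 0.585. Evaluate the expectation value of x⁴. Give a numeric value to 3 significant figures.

0.199

⟨x⁴⟩ = ∫ x⁴·|Ψ|² dx / ∫|Ψ|² dx (integrals over the domain).
Gaussian moments: ∫x^(2j)·e^(−2αx²) dx = (2j−1)!!/(4α)^j · √(π/(2α)), odd powers integrate to 0; here √(π/(2α)) = 1.2725.
State is unnormalized: ∫|Ψ|² dx = 1.2725, and ∫Ψ*·x⁴·Ψ dx = 0.25359, so ⟨x⁴⟩ = 0.25359 / 1.2725.
⟨x⁴⟩ = 0.19928.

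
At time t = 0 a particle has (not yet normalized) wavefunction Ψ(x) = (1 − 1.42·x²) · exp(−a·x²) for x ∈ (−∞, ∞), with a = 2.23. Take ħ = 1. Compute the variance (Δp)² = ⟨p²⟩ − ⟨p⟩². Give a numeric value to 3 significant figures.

Compute ⟨p⟩ and ⟨p²⟩ separately; (Δp)² = ⟨p²⟩ − ⟨p⟩².
Expand each integrand as polynomial × e^(−2ax²) and use ∫x^(2j)·e^(−2ax²) dx = (2j−1)!!/(4a)^j · √(π/(2a)), odd powers → 0; here √(π/(2a)) = 0.83928. Differentiate with the product rule, d/dx e^(−ax²) = −2ax·e^(−ax²).
Normalization: ∫|Ψ|² dx = 0.63587.
⟨p⟩ = 0.0000 and ⟨p²⟩ = 4.4026.
(Δp)² = 4.4026 − (0.0000)² = 4.4026.

4.40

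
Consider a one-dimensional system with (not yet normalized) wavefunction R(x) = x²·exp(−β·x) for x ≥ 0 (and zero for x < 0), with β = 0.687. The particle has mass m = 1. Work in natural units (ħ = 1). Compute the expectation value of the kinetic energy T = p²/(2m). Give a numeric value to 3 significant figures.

0.0787

T = −(ħ²/2m) d²/dx², so ⟨T⟩ = −(ħ²/2m) ∫ R*·R'' dx / ∫|R|² dx; with m = 1.
Differentiate x²·exp(−β·x) with the product rule; every integrand then reduces to terms xʲ·e^(−2βx) on [0, ∞), with ∫₀^∞ xʲ·e^(−2βx) dx = j!/(2β)^(j+1).
State is unnormalized: ∫|R|² dx = 4.9009, and ∫R*·(−ħ²/2m · R'') dx = 0.38551, so ⟨T⟩ = 0.38551 / 4.9009.
⟨T⟩ = 0.078662.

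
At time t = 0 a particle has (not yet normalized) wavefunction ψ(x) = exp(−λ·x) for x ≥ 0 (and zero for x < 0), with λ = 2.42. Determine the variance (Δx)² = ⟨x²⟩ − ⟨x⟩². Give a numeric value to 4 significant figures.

0.04269

Compute ⟨x⟩ and ⟨x²⟩ separately, then (Δx)² = ⟨x²⟩ − ⟨x⟩².
Every integrand reduces to terms xʲ·e^(−2λx) on [0, ∞); use ∫₀^∞ xʲ·e^(−2λx) dx = j!/(2λ)^(j+1).
Normalization: ∫|ψ|² dx = 0.20661.
⟨x⟩ = 0.20661 and ⟨x²⟩ = 0.085377.
(Δx)² = 0.085377 − (0.20661)² = 0.042688.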